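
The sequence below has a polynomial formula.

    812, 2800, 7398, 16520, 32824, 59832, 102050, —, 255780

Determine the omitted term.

Using the first 7 terms:
1988  4598  9122  16304  27008  42218
2610  4524  7182  10704  15210
1914  2658  3522  4506
744  864  984
120  120
Constant fifth difference = 120.
Extend forward: 984 + 120 = 1104;  4506 + 1104 = 5610;  15210 + 5610 = 20820;  42218 + 20820 = 63038;  102050 + 63038 = 165088

165088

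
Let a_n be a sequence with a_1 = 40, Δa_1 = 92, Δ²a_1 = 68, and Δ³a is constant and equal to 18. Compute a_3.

292

Build the table forward from the leading diagonal:
D3: 18  18  18
D2: 68  86  104
D1: 92  160  246
a: 40  132  292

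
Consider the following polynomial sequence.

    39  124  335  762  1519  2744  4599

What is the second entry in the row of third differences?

D1: 85, 211, 427, 757, 1225, 1855
D2: 126, 216, 330, 468, 630
D3: 90, 114, 138, 162
D4: 24, 24, 24

114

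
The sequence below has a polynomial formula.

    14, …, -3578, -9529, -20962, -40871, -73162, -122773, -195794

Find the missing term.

-907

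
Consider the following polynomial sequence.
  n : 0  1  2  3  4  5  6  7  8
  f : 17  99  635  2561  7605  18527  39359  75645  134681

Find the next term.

225755

First differences: 82  536  1926  5044  10922  20832  36286  59036
Second differences: 454  1390  3118  5878  9910  15454  22750
Third differences: 936  1728  2760  4032  5544  7296
Fourth differences: 792  1032  1272  1512  1752
Fifth differences: 240  240  240  240
Constant fifth difference = 240, so extend:
1752 + 240 = 1992;  7296 + 1992 = 9288;  22750 + 9288 = 32038;  59036 + 32038 = 91074;  134681 + 91074 = 225755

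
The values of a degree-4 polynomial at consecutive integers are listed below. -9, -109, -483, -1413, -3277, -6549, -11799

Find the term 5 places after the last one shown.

D1: -100, -374, -930, -1864, -3272, -5250
D2: -274, -556, -934, -1408, -1978
D3: -282, -378, -474, -570
D4: -96, -96, -96
The fourth differences are constant (-96).
-570 − 96 = -666;  -1978 − 666 = -2644;  -5250 − 2644 = -7894;  -11799 − 7894 = -19693
-666 − 96 = -762;  -2644 − 762 = -3406;  -7894 − 3406 = -11300;  -19693 − 11300 = -30993
-762 − 96 = -858;  -3406 − 858 = -4264;  -11300 − 4264 = -15564;  -30993 − 15564 = -46557
-858 − 96 = -954;  -4264 − 954 = -5218;  -15564 − 5218 = -20782;  -46557 − 20782 = -67339
-954 − 96 = -1050;  -5218 − 1050 = -6268;  -20782 − 6268 = -27050;  -67339 − 27050 = -94389

-94389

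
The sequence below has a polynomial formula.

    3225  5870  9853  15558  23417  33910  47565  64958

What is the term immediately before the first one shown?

2645  3983  5705  7859  10493  13655  17393
1338  1722  2154  2634  3162  3738
384  432  480  528  576
48  48  48  48
The fourth differences are constant at 48.
Work back: 384 − 48 = 336;  1338 − 336 = 1002;  2645 − 1002 = 1643;  3225 − 1643 = 1582

1582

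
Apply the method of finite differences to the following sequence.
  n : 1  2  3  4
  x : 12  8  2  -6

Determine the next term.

-16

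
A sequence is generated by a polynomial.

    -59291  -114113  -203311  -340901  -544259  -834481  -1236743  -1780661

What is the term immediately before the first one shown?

-54822  -89198  -137590  -203358  -290222  -402262  -543918
-34376  -48392  -65768  -86864  -112040  -141656
-14016  -17376  -21096  -25176  -29616
-3360  -3720  -4080  -4440
-360  -360  -360
The fifth differences are constant at -360.
Work back: -3360 + 360 = -3000;  -14016 + 3000 = -11016;  -34376 + 11016 = -23360;  -54822 + 23360 = -31462;  -59291 + 31462 = -27829

-27829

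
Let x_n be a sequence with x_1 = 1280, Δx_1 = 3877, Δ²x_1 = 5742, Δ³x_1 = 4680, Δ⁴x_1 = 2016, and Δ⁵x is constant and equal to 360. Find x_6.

Build the table forward from the leading diagonal:
D5: 360  360  360  360  360  360
D4: 2016  2376  2736  3096  3456  3816
D3: 4680  6696  9072  11808  14904  18360
D2: 5742  10422  17118  26190  37998  52902
D1: 3877  9619  20041  37159  63349  101347
x: 1280  5157  14776  34817  71976  135325

135325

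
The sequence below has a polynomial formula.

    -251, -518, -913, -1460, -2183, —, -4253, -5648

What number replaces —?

-3106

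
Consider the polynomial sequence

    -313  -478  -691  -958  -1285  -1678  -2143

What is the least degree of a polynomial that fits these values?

3

-165, -213, -267, -327, -393, -465
-48, -54, -60, -66, -72
-6, -6, -6, -6
The third differences are constant, so the polynomial has degree 3.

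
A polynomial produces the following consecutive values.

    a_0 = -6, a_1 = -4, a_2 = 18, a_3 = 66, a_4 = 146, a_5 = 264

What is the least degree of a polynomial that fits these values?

3

Δ: 2, 22, 48, 80, 118
Δ²: 20, 26, 32, 38
Δ³: 6, 6, 6
The third differences are constant, so the polynomial has degree 3.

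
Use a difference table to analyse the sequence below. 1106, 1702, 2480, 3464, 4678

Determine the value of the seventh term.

7892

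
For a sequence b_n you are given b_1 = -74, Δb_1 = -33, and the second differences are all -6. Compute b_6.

-299

Build the table forward from the leading diagonal:
D2: -6, -6, -6, -6, -6, -6
D1: -33, -39, -45, -51, -57, -63
b: -74, -107, -146, -191, -242, -299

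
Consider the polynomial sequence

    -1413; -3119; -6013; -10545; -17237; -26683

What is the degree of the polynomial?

First differences: -1706, -2894, -4532, -6692, -9446
Second differences: -1188, -1638, -2160, -2754
Third differences: -450, -522, -594
Fourth differences: -72, -72
The fourth differences are constant, so the polynomial has degree 4.

4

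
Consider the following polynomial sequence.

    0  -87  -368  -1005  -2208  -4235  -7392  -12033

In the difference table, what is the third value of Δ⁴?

D1: -87, -281, -637, -1203, -2027, -3157, -4641
D2: -194, -356, -566, -824, -1130, -1484
D3: -162, -210, -258, -306, -354
D4: -48, -48, -48, -48

-48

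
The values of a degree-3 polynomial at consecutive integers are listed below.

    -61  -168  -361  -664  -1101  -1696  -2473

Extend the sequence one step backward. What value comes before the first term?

-16

Δ: -107, -193, -303, -437, -595, -777
Δ²: -86, -110, -134, -158, -182
Δ³: -24, -24, -24, -24
The third differences are constant at -24.
Work back: -86 + 24 = -62;  -107 + 62 = -45;  -61 + 45 = -16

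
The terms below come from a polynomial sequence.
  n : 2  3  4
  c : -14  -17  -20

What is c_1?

-11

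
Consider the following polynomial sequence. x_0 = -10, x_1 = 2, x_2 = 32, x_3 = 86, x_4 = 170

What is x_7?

662

12, 30, 54, 84
18, 24, 30
6, 6
The third differences are constant (6).
30 + 6 = 36;  84 + 36 = 120;  170 + 120 = 290
36 + 6 = 42;  120 + 42 = 162;  290 + 162 = 452
42 + 6 = 48;  162 + 48 = 210;  452 + 210 = 662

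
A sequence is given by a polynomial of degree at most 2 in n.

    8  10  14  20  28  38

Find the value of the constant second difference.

2

D1: 2, 4, 6, 8, 10
D2: 2, 2, 2, 2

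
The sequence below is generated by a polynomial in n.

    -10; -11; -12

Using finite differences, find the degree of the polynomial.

1

-1, -1
The first differences are constant, so the polynomial has degree 1.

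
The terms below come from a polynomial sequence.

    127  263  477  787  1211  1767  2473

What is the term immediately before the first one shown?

First differences: 136  214  310  424  556  706
Second differences: 78  96  114  132  150
Third differences: 18  18  18  18
The third differences are constant at 18.
Work back: 78 − 18 = 60;  136 − 60 = 76;  127 − 76 = 51

51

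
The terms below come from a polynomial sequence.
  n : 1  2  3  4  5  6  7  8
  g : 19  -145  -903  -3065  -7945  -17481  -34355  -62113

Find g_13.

-563873

-164 , -758 , -2162 , -4880 , -9536 , -16874 , -27758
-594 , -1404 , -2718 , -4656 , -7338 , -10884
-810 , -1314 , -1938 , -2682 , -3546
-504 , -624 , -744 , -864
-120 , -120 , -120
Constant fifth difference = -120, so extend:
-864 − 120 = -984;  -3546 − 984 = -4530;  -10884 − 4530 = -15414;  -27758 − 15414 = -43172;  -62113 − 43172 = -105285
-984 − 120 = -1104;  -4530 − 1104 = -5634;  -15414 − 5634 = -21048;  -43172 − 21048 = -64220;  -105285 − 64220 = -169505
-1104 − 120 = -1224;  -5634 − 1224 = -6858;  -21048 − 6858 = -27906;  -64220 − 27906 = -92126;  -169505 − 92126 = -261631
-1224 − 120 = -1344;  -6858 − 1344 = -8202;  -27906 − 8202 = -36108;  -92126 − 36108 = -128234;  -261631 − 128234 = -389865
-1344 − 120 = -1464;  -8202 − 1464 = -9666;  -36108 − 9666 = -45774;  -128234 − 45774 = -174008;  -389865 − 174008 = -563873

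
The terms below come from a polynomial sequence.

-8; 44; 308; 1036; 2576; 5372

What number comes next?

D1: 52 , 264 , 728 , 1540 , 2796
D2: 212 , 464 , 812 , 1256
D3: 252 , 348 , 444
D4: 96 , 96
Constant fourth difference = 96, so extend:
444 + 96 = 540;  1256 + 540 = 1796;  2796 + 1796 = 4592;  5372 + 4592 = 9964

9964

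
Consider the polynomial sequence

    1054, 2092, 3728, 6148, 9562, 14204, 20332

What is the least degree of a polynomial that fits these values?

Δ: 1038, 1636, 2420, 3414, 4642, 6128
Δ²: 598, 784, 994, 1228, 1486
Δ³: 186, 210, 234, 258
Δ⁴: 24, 24, 24
The fourth differences are constant, so the polynomial has degree 4.

4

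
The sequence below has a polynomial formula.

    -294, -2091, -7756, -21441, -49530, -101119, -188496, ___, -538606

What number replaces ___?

Using the first 7 terms:
First differences: -1797, -5665, -13685, -28089, -51589, -87377
Second differences: -3868, -8020, -14404, -23500, -35788
Third differences: -4152, -6384, -9096, -12288
Fourth differences: -2232, -2712, -3192
Fifth differences: -480, -480
Constant fifth difference = -480.
Extend forward: -3192 − 480 = -3672;  -12288 − 3672 = -15960;  -35788 − 15960 = -51748;  -87377 − 51748 = -139125;  -188496 − 139125 = -327621

-327621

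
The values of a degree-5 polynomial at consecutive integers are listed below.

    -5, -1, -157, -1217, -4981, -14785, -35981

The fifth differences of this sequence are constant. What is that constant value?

-480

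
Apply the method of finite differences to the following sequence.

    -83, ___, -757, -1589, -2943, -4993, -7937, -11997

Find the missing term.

Using the last 6 terms:
-832, -1354, -2050, -2944, -4060
-522, -696, -894, -1116
-174, -198, -222
-24, -24
Constant fourth difference = -24.
Extend backward: -174 + 24 = -150;  -522 + 150 = -372;  -832 + 372 = -460;  -757 + 460 = -297

-297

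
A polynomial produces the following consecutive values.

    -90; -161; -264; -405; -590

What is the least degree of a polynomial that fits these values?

3

-71, -103, -141, -185
-32, -38, -44
-6, -6
The third differences are constant, so the polynomial has degree 3.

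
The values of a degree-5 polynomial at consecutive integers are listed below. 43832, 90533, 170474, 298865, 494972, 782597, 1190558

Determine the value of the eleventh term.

Δ: 46701, 79941, 128391, 196107, 287625, 407961
Δ²: 33240, 48450, 67716, 91518, 120336
Δ³: 15210, 19266, 23802, 28818
Δ⁴: 4056, 4536, 5016
Δ⁵: 480, 480
The fifth differences are constant (480).
5016 + 480 = 5496;  28818 + 5496 = 34314;  120336 + 34314 = 154650;  407961 + 154650 = 562611;  1190558 + 562611 = 1753169
5496 + 480 = 5976;  34314 + 5976 = 40290;  154650 + 40290 = 194940;  562611 + 194940 = 757551;  1753169 + 757551 = 2510720
5976 + 480 = 6456;  40290 + 6456 = 46746;  194940 + 46746 = 241686;  757551 + 241686 = 999237;  2510720 + 999237 = 3509957
6456 + 480 = 6936;  46746 + 6936 = 53682;  241686 + 53682 = 295368;  999237 + 295368 = 1294605;  3509957 + 1294605 = 4804562

4804562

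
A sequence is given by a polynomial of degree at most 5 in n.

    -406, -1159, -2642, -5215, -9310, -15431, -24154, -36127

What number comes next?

D1: -753, -1483, -2573, -4095, -6121, -8723, -11973
D2: -730, -1090, -1522, -2026, -2602, -3250
D3: -360, -432, -504, -576, -648
D4: -72, -72, -72, -72
The fourth differences are constant (-72).
-648 − 72 = -720;  -3250 − 720 = -3970;  -11973 − 3970 = -15943;  -36127 − 15943 = -52070

-52070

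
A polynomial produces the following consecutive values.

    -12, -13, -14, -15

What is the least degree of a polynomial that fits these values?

1

-1, -1, -1
The first differences are constant, so the polynomial has degree 1.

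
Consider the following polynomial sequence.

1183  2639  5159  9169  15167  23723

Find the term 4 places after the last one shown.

First differences: 1456, 2520, 4010, 5998, 8556
Second differences: 1064, 1490, 1988, 2558
Third differences: 426, 498, 570
Fourth differences: 72, 72
The fourth differences are constant (72).
570 + 72 = 642;  2558 + 642 = 3200;  8556 + 3200 = 11756;  23723 + 11756 = 35479
642 + 72 = 714;  3200 + 714 = 3914;  11756 + 3914 = 15670;  35479 + 15670 = 51149
714 + 72 = 786;  3914 + 786 = 4700;  15670 + 4700 = 20370;  51149 + 20370 = 71519
786 + 72 = 858;  4700 + 858 = 5558;  20370 + 5558 = 25928;  71519 + 25928 = 97447

97447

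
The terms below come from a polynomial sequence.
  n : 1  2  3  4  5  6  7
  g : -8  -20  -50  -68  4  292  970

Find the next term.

2260

-12, -30, -18, 72, 288, 678
-18, 12, 90, 216, 390
30, 78, 126, 174
48, 48, 48
Fourth differences constant at 48.
174 + 48 = 222;  390 + 222 = 612;  678 + 612 = 1290;  970 + 1290 = 2260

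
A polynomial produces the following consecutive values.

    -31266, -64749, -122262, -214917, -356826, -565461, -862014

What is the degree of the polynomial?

-33483, -57513, -92655, -141909, -208635, -296553
-24030, -35142, -49254, -66726, -87918
-11112, -14112, -17472, -21192
-3000, -3360, -3720
-360, -360
The fifth differences are constant, so the polynomial has degree 5.

5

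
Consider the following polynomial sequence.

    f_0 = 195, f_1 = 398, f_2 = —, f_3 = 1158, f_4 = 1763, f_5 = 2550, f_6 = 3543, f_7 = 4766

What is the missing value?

711

Using the last 5 terms:
First differences: 605, 787, 993, 1223
Second differences: 182, 206, 230
Third differences: 24, 24
Constant third difference = 24.
Extend backward: 182 − 24 = 158;  605 − 158 = 447;  1158 − 447 = 711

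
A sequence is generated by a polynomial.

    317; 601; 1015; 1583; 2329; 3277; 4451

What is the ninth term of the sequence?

7573

Δ: 284, 414, 568, 746, 948, 1174
Δ²: 130, 154, 178, 202, 226
Δ³: 24, 24, 24, 24
Third differences constant at 24.
226 + 24 = 250;  1174 + 250 = 1424;  4451 + 1424 = 5875
250 + 24 = 274;  1424 + 274 = 1698;  5875 + 1698 = 7573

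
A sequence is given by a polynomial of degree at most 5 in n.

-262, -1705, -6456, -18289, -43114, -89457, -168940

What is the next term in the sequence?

-296761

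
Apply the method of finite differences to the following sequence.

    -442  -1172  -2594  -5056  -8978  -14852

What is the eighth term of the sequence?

First differences: -730, -1422, -2462, -3922, -5874
Second differences: -692, -1040, -1460, -1952
Third differences: -348, -420, -492
Fourth differences: -72, -72
The fourth differences are constant (-72).
-492 − 72 = -564;  -1952 − 564 = -2516;  -5874 − 2516 = -8390;  -14852 − 8390 = -23242
-564 − 72 = -636;  -2516 − 636 = -3152;  -8390 − 3152 = -11542;  -23242 − 11542 = -34784

-34784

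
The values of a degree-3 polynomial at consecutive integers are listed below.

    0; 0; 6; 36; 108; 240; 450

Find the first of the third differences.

First differences: 0, 6, 30, 72, 132, 210
Second differences: 6, 24, 42, 60, 78
Third differences: 18, 18, 18, 18

18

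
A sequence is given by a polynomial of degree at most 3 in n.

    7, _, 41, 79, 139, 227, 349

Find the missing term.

19

Using the last 5 terms:
38, 60, 88, 122
22, 28, 34
6, 6
Constant third difference = 6.
Extend backward: 22 − 6 = 16;  38 − 16 = 22;  41 − 22 = 19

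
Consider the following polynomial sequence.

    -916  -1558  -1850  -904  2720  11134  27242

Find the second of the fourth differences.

First differences: -642, -292, 946, 3624, 8414, 16108
Second differences: 350, 1238, 2678, 4790, 7694
Third differences: 888, 1440, 2112, 2904
Fourth differences: 552, 672, 792
Fifth differences: 120, 120

672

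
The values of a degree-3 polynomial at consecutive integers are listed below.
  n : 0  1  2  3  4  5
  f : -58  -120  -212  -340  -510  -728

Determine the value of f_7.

D1: -62 , -92 , -128 , -170 , -218
D2: -30 , -36 , -42 , -48
D3: -6 , -6 , -6
The third differences are constant (-6).
-48 − 6 = -54;  -218 − 54 = -272;  -728 − 272 = -1000
-54 − 6 = -60;  -272 − 60 = -332;  -1000 − 332 = -1332

-1332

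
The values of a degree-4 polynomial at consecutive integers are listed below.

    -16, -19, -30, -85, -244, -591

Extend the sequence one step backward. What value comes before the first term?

-9

Δ: -3  -11  -55  -159  -347
Δ²: -8  -44  -104  -188
Δ³: -36  -60  -84
Δ⁴: -24  -24
The fourth differences are constant at -24.
Work back: -36 + 24 = -12;  -8 + 12 = 4;  -3 − 4 = -7;  -16 + 7 = -9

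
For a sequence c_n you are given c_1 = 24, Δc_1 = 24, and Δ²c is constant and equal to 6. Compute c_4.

Build the table forward from the leading diagonal:
Second differences: 6  6  6  6
First differences: 24  30  36  42
c: 24  48  78  114

114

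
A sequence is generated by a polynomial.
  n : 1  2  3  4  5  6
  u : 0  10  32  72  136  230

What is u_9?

First differences: 10  22  40  64  94
Second differences: 12  18  24  30
Third differences: 6  6  6
Constant third difference = 6, so extend:
30 + 6 = 36;  94 + 36 = 130;  230 + 130 = 360
36 + 6 = 42;  130 + 42 = 172;  360 + 172 = 532
42 + 6 = 48;  172 + 48 = 220;  532 + 220 = 752

752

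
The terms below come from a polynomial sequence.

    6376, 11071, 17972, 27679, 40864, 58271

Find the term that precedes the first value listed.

D1: 4695, 6901, 9707, 13185, 17407
D2: 2206, 2806, 3478, 4222
D3: 600, 672, 744
D4: 72, 72
The fourth differences are constant at 72.
Work back: 600 − 72 = 528;  2206 − 528 = 1678;  4695 − 1678 = 3017;  6376 − 3017 = 3359

3359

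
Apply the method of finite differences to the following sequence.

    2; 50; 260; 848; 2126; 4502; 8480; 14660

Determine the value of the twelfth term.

76760

First differences: 48, 210, 588, 1278, 2376, 3978, 6180
Second differences: 162, 378, 690, 1098, 1602, 2202
Third differences: 216, 312, 408, 504, 600
Fourth differences: 96, 96, 96, 96
The fourth differences are constant (96).
600 + 96 = 696;  2202 + 696 = 2898;  6180 + 2898 = 9078;  14660 + 9078 = 23738
696 + 96 = 792;  2898 + 792 = 3690;  9078 + 3690 = 12768;  23738 + 12768 = 36506
792 + 96 = 888;  3690 + 888 = 4578;  12768 + 4578 = 17346;  36506 + 17346 = 53852
888 + 96 = 984;  4578 + 984 = 5562;  17346 + 5562 = 22908;  53852 + 22908 = 76760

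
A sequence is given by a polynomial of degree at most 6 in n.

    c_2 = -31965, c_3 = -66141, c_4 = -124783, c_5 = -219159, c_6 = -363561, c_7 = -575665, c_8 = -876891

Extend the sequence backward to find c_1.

Δ: -34176, -58642, -94376, -144402, -212104, -301226
Δ²: -24466, -35734, -50026, -67702, -89122
Δ³: -11268, -14292, -17676, -21420
Δ⁴: -3024, -3384, -3744
Δ⁵: -360, -360
The fifth differences are constant at -360.
Work back: -3024 + 360 = -2664;  -11268 + 2664 = -8604;  -24466 + 8604 = -15862;  -34176 + 15862 = -18314;  -31965 + 18314 = -13651

-13651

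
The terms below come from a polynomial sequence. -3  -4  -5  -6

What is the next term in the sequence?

-7

-1  -1  -1
The first differences are constant (-1).
-6 − 1 = -7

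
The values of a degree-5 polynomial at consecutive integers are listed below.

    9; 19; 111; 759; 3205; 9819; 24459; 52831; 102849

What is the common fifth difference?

Δ: 10, 92, 648, 2446, 6614, 14640, 28372, 50018
Δ²: 82, 556, 1798, 4168, 8026, 13732, 21646
Δ³: 474, 1242, 2370, 3858, 5706, 7914
Δ⁴: 768, 1128, 1488, 1848, 2208
Δ⁵: 360, 360, 360, 360

360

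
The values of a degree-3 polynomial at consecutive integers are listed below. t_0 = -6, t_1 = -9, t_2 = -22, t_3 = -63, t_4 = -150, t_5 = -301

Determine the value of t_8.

-1318

Δ: -3, -13, -41, -87, -151
Δ²: -10, -28, -46, -64
Δ³: -18, -18, -18
Third differences constant at -18.
-64 − 18 = -82;  -151 − 82 = -233;  -301 − 233 = -534
-82 − 18 = -100;  -233 − 100 = -333;  -534 − 333 = -867
-100 − 18 = -118;  -333 − 118 = -451;  -867 − 451 = -1318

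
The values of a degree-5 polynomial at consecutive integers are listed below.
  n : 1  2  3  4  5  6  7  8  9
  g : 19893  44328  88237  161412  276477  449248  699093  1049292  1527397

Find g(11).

Δ: 24435, 43909, 73175, 115065, 172771, 249845, 350199, 478105
Δ²: 19474, 29266, 41890, 57706, 77074, 100354, 127906
Δ³: 9792, 12624, 15816, 19368, 23280, 27552
Δ⁴: 2832, 3192, 3552, 3912, 4272
Δ⁵: 360, 360, 360, 360
Fifth differences constant at 360.
4272 + 360 = 4632;  27552 + 4632 = 32184;  127906 + 32184 = 160090;  478105 + 160090 = 638195;  1527397 + 638195 = 2165592
4632 + 360 = 4992;  32184 + 4992 = 37176;  160090 + 37176 = 197266;  638195 + 197266 = 835461;  2165592 + 835461 = 3001053

3001053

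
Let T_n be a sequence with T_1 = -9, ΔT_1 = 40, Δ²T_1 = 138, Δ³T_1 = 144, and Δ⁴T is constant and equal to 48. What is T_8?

Build the table forward from the leading diagonal:
Δ⁴: 48, 48, 48, 48, 48, 48, 48, 48
Δ³: 144, 192, 240, 288, 336, 384, 432, 480
Δ²: 138, 282, 474, 714, 1002, 1338, 1722, 2154
Δ: 40, 178, 460, 934, 1648, 2650, 3988, 5710
T: -9, 31, 209, 669, 1603, 3251, 5901, 9889

9889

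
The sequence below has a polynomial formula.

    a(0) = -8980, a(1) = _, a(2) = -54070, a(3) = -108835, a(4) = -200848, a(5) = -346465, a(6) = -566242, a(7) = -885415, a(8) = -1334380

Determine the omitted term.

-23917

Using the last 7 terms:
Δ: -54765, -92013, -145617, -219777, -319173, -448965
Δ²: -37248, -53604, -74160, -99396, -129792
Δ³: -16356, -20556, -25236, -30396
Δ⁴: -4200, -4680, -5160
Δ⁵: -480, -480
Constant fifth difference = -480.
Extend backward: -4200 + 480 = -3720;  -16356 + 3720 = -12636;  -37248 + 12636 = -24612;  -54765 + 24612 = -30153;  -54070 + 30153 = -23917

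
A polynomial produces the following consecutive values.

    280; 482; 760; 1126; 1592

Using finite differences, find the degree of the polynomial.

First differences: 202, 278, 366, 466
Second differences: 76, 88, 100
Third differences: 12, 12
The third differences are constant, so the polynomial has degree 3.

3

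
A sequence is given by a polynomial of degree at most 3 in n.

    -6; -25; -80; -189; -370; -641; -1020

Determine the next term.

First differences: -19, -55, -109, -181, -271, -379
Second differences: -36, -54, -72, -90, -108
Third differences: -18, -18, -18, -18
Constant third difference = -18, so extend:
-108 − 18 = -126;  -379 − 126 = -505;  -1020 − 505 = -1525

-1525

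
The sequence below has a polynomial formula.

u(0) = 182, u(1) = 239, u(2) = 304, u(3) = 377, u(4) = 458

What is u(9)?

983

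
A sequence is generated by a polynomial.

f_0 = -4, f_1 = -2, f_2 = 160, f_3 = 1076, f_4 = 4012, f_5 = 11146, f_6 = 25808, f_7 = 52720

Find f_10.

280096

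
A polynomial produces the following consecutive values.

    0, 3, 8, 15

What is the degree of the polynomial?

Δ: 3, 5, 7
Δ²: 2, 2
The second differences are constant, so the polynomial has degree 2.

2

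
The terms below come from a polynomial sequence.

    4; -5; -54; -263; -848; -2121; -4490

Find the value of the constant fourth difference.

Δ: -9, -49, -209, -585, -1273, -2369
Δ²: -40, -160, -376, -688, -1096
Δ³: -120, -216, -312, -408
Δ⁴: -96, -96, -96

-96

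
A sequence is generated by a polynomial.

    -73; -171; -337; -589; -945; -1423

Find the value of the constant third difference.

-18

First differences: -98, -166, -252, -356, -478
Second differences: -68, -86, -104, -122
Third differences: -18, -18, -18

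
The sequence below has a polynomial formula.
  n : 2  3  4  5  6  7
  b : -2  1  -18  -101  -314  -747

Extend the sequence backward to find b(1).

First differences: 3  -19  -83  -213  -433
Second differences: -22  -64  -130  -220
Third differences: -42  -66  -90
Fourth differences: -24  -24
The fourth differences are constant at -24.
Work back: -42 + 24 = -18;  -22 + 18 = -4;  3 + 4 = 7;  -2 − 7 = -9

-9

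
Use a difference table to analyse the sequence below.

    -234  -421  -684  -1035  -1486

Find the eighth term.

Δ: -187 , -263 , -351 , -451
Δ²: -76 , -88 , -100
Δ³: -12 , -12
Constant third difference = -12, so extend:
-100 − 12 = -112;  -451 − 112 = -563;  -1486 − 563 = -2049
-112 − 12 = -124;  -563 − 124 = -687;  -2049 − 687 = -2736
-124 − 12 = -136;  -687 − 136 = -823;  -2736 − 823 = -3559

-3559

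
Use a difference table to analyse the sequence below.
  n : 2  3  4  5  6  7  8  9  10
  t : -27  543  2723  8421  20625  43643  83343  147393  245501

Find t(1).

Δ: 570  2180  5698  12204  23018  39700  64050  98108
Δ²: 1610  3518  6506  10814  16682  24350  34058
Δ³: 1908  2988  4308  5868  7668  9708
Δ⁴: 1080  1320  1560  1800  2040
Δ⁵: 240  240  240  240
The fifth differences are constant at 240.
Work back: 1080 − 240 = 840;  1908 − 840 = 1068;  1610 − 1068 = 542;  570 − 542 = 28;  -27 − 28 = -55

-55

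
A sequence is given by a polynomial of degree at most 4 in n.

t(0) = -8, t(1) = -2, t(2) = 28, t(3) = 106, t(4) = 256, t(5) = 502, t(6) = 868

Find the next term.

6, 30, 78, 150, 246, 366
24, 48, 72, 96, 120
24, 24, 24, 24
Third differences constant at 24.
120 + 24 = 144;  366 + 144 = 510;  868 + 510 = 1378

1378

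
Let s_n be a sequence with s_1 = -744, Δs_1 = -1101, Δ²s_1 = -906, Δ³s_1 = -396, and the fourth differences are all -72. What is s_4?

Build the table forward from the leading diagonal:
Δ⁴: -72  -72  -72  -72
Δ³: -396  -468  -540  -612
Δ²: -906  -1302  -1770  -2310
Δ: -1101  -2007  -3309  -5079
s: -744  -1845  -3852  -7161

-7161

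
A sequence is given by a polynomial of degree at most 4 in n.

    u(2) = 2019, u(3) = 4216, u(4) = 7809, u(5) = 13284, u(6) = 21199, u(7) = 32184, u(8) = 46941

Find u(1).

804

Δ: 2197, 3593, 5475, 7915, 10985, 14757
Δ²: 1396, 1882, 2440, 3070, 3772
Δ³: 486, 558, 630, 702
Δ⁴: 72, 72, 72
The fourth differences are constant at 72.
Work back: 486 − 72 = 414;  1396 − 414 = 982;  2197 − 982 = 1215;  2019 − 1215 = 804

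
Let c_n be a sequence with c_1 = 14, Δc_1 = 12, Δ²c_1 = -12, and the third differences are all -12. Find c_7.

Build the table forward from the leading diagonal:
D3: -12  -12  -12  -12  -12  -12  -12
D2: -12  -24  -36  -48  -60  -72  -84
D1: 12  0  -24  -60  -108  -168  -240
c: 14  26  26  2  -58  -166  -334

-334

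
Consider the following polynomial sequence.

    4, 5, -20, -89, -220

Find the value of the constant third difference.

First differences: 1, -25, -69, -131
Second differences: -26, -44, -62
Third differences: -18, -18

-18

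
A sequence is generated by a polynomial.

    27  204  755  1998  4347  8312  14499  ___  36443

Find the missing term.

23610

Using the first 7 terms:
177, 551, 1243, 2349, 3965, 6187
374, 692, 1106, 1616, 2222
318, 414, 510, 606
96, 96, 96
Constant fourth difference = 96.
Extend forward: 606 + 96 = 702;  2222 + 702 = 2924;  6187 + 2924 = 9111;  14499 + 9111 = 23610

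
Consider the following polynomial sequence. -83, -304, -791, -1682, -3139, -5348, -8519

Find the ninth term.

-18707

First differences: -221, -487, -891, -1457, -2209, -3171
Second differences: -266, -404, -566, -752, -962
Third differences: -138, -162, -186, -210
Fourth differences: -24, -24, -24
Fourth differences constant at -24.
-210 − 24 = -234;  -962 − 234 = -1196;  -3171 − 1196 = -4367;  -8519 − 4367 = -12886
-234 − 24 = -258;  -1196 − 258 = -1454;  -4367 − 1454 = -5821;  -12886 − 5821 = -18707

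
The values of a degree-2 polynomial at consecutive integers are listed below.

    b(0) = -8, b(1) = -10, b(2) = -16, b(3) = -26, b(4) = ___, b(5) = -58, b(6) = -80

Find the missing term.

-40

Using the first 4 terms:
-2, -6, -10
-4, -4
Constant second difference = -4.
Extend forward: -10 − 4 = -14;  -26 − 14 = -40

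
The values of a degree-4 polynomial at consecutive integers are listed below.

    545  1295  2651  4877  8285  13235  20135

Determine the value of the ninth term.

41657

D1: 750  1356  2226  3408  4950  6900
D2: 606  870  1182  1542  1950
D3: 264  312  360  408
D4: 48  48  48
Fourth differences constant at 48.
408 + 48 = 456;  1950 + 456 = 2406;  6900 + 2406 = 9306;  20135 + 9306 = 29441
456 + 48 = 504;  2406 + 504 = 2910;  9306 + 2910 = 12216;  29441 + 12216 = 41657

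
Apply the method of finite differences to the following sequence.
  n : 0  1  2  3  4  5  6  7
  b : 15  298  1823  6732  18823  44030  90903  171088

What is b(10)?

784495

First differences: 283  1525  4909  12091  25207  46873  80185
Second differences: 1242  3384  7182  13116  21666  33312
Third differences: 2142  3798  5934  8550  11646
Fourth differences: 1656  2136  2616  3096
Fifth differences: 480  480  480
Constant fifth difference = 480, so extend:
3096 + 480 = 3576;  11646 + 3576 = 15222;  33312 + 15222 = 48534;  80185 + 48534 = 128719;  171088 + 128719 = 299807
3576 + 480 = 4056;  15222 + 4056 = 19278;  48534 + 19278 = 67812;  128719 + 67812 = 196531;  299807 + 196531 = 496338
4056 + 480 = 4536;  19278 + 4536 = 23814;  67812 + 23814 = 91626;  196531 + 91626 = 288157;  496338 + 288157 = 784495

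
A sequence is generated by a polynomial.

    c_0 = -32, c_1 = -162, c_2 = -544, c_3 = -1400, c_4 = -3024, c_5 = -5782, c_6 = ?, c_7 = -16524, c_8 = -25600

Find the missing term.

Using the first 6 terms:
Δ: -130, -382, -856, -1624, -2758
Δ²: -252, -474, -768, -1134
Δ³: -222, -294, -366
Δ⁴: -72, -72
Constant fourth difference = -72.
Extend forward: -366 − 72 = -438;  -1134 − 438 = -1572;  -2758 − 1572 = -4330;  -5782 − 4330 = -10112

-10112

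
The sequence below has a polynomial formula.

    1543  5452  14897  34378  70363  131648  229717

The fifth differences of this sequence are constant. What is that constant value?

First differences: 3909, 9445, 19481, 35985, 61285, 98069
Second differences: 5536, 10036, 16504, 25300, 36784
Third differences: 4500, 6468, 8796, 11484
Fourth differences: 1968, 2328, 2688
Fifth differences: 360, 360

360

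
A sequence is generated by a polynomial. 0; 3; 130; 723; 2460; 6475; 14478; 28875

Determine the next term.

52888

3  127  593  1737  4015  8003  14397
124  466  1144  2278  3988  6394
342  678  1134  1710  2406
336  456  576  696
120  120  120
Constant fifth difference = 120, so extend:
696 + 120 = 816;  2406 + 816 = 3222;  6394 + 3222 = 9616;  14397 + 9616 = 24013;  28875 + 24013 = 52888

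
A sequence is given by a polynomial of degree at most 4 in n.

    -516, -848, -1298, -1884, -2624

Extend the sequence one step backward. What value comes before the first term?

-284

D1: -332, -450, -586, -740
D2: -118, -136, -154
D3: -18, -18
The third differences are constant at -18.
Work back: -118 + 18 = -100;  -332 + 100 = -232;  -516 + 232 = -284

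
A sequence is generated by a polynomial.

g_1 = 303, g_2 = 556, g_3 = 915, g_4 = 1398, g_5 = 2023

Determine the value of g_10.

253, 359, 483, 625
106, 124, 142
18, 18
Third differences constant at 18.
142 + 18 = 160;  625 + 160 = 785;  2023 + 785 = 2808
160 + 18 = 178;  785 + 178 = 963;  2808 + 963 = 3771
178 + 18 = 196;  963 + 196 = 1159;  3771 + 1159 = 4930
196 + 18 = 214;  1159 + 214 = 1373;  4930 + 1373 = 6303
214 + 18 = 232;  1373 + 232 = 1605;  6303 + 1605 = 7908

7908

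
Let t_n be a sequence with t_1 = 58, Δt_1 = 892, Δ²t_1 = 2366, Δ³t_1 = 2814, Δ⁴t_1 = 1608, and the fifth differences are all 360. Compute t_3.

Build the table forward from the leading diagonal:
Fifth differences: 360, 360, 360
Fourth differences: 1608, 1968, 2328
Third differences: 2814, 4422, 6390
Second differences: 2366, 5180, 9602
First differences: 892, 3258, 8438
t: 58, 950, 4208

4208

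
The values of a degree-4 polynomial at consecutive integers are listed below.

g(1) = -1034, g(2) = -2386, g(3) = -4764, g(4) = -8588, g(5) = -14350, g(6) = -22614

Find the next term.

-1352, -2378, -3824, -5762, -8264
-1026, -1446, -1938, -2502
-420, -492, -564
-72, -72
The fourth differences are constant (-72).
-564 − 72 = -636;  -2502 − 636 = -3138;  -8264 − 3138 = -11402;  -22614 − 11402 = -34016

-34016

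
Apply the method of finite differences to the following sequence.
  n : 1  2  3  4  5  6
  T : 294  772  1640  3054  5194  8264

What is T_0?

74

First differences: 478  868  1414  2140  3070
Second differences: 390  546  726  930
Third differences: 156  180  204
Fourth differences: 24  24
The fourth differences are constant at 24.
Work back: 156 − 24 = 132;  390 − 132 = 258;  478 − 258 = 220;  294 − 220 = 74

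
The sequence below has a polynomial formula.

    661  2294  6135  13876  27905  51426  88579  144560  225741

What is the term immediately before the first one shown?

120

Δ: 1633, 3841, 7741, 14029, 23521, 37153, 55981, 81181
Δ²: 2208, 3900, 6288, 9492, 13632, 18828, 25200
Δ³: 1692, 2388, 3204, 4140, 5196, 6372
Δ⁴: 696, 816, 936, 1056, 1176
Δ⁵: 120, 120, 120, 120
The fifth differences are constant at 120.
Work back: 696 − 120 = 576;  1692 − 576 = 1116;  2208 − 1116 = 1092;  1633 − 1092 = 541;  661 − 541 = 120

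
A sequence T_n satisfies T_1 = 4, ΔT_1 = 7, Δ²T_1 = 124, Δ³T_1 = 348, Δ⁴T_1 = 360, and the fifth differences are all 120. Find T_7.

14986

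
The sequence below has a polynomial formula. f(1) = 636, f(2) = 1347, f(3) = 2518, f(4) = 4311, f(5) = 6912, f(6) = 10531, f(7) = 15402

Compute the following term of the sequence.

21783

First differences: 711 , 1171 , 1793 , 2601 , 3619 , 4871
Second differences: 460 , 622 , 808 , 1018 , 1252
Third differences: 162 , 186 , 210 , 234
Fourth differences: 24 , 24 , 24
Constant fourth difference = 24, so extend:
234 + 24 = 258;  1252 + 258 = 1510;  4871 + 1510 = 6381;  15402 + 6381 = 21783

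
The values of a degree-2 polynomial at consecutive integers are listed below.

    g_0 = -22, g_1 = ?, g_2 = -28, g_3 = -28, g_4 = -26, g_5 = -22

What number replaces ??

Using the last 4 terms:
First differences: 0  2  4
Second differences: 2  2
Constant second difference = 2.
Extend backward: 0 − 2 = -2;  -28 + 2 = -26

-26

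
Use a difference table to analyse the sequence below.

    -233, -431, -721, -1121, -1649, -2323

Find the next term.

-3161

Δ: -198 , -290 , -400 , -528 , -674
Δ²: -92 , -110 , -128 , -146
Δ³: -18 , -18 , -18
Constant third difference = -18, so extend:
-146 − 18 = -164;  -674 − 164 = -838;  -2323 − 838 = -3161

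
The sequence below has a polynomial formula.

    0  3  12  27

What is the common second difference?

6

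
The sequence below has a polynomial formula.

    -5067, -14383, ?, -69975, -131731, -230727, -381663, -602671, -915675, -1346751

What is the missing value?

-33831

Using the last 7 terms:
D1: -61756  -98996  -150936  -221008  -313004  -431076
D2: -37240  -51940  -70072  -91996  -118072
D3: -14700  -18132  -21924  -26076
D4: -3432  -3792  -4152
D5: -360  -360
Constant fifth difference = -360.
Extend backward: -3432 + 360 = -3072;  -14700 + 3072 = -11628;  -37240 + 11628 = -25612;  -61756 + 25612 = -36144;  -69975 + 36144 = -33831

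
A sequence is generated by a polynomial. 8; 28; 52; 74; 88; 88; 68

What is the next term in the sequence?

20 , 24 , 22 , 14 , 0 , -20
4 , -2 , -8 , -14 , -20
-6 , -6 , -6 , -6
The third differences are constant (-6).
-20 − 6 = -26;  -20 − 26 = -46;  68 − 46 = 22

22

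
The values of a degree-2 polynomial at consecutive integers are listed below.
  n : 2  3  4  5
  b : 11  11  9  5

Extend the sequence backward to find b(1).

D1: 0, -2, -4
D2: -2, -2
The second differences are constant at -2.
Work back: 0 + 2 = 2;  11 − 2 = 9

9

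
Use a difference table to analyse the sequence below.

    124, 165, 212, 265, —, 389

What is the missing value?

324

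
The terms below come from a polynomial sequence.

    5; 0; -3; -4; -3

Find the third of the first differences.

-1

First differences: -5, -3, -1, 1
Second differences: 2, 2, 2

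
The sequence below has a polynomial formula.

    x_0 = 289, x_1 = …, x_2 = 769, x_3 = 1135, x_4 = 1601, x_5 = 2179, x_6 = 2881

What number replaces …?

491

Using the last 5 terms:
Δ: 366  466  578  702
Δ²: 100  112  124
Δ³: 12  12
Constant third difference = 12.
Extend backward: 100 − 12 = 88;  366 − 88 = 278;  769 − 278 = 491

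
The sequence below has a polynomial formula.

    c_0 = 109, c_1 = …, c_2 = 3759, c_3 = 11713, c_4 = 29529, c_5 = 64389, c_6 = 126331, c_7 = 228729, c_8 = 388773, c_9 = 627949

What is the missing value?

861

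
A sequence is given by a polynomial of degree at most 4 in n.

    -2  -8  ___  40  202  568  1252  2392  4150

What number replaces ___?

-8

Using the last 6 terms:
Δ: 162  366  684  1140  1758
Δ²: 204  318  456  618
Δ³: 114  138  162
Δ⁴: 24  24
Constant fourth difference = 24.
Extend backward: 114 − 24 = 90;  204 − 90 = 114;  162 − 114 = 48;  40 − 48 = -8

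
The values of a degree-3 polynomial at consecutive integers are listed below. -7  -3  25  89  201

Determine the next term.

First differences: 4 , 28 , 64 , 112
Second differences: 24 , 36 , 48
Third differences: 12 , 12
The third differences are constant (12).
48 + 12 = 60;  112 + 60 = 172;  201 + 172 = 373

373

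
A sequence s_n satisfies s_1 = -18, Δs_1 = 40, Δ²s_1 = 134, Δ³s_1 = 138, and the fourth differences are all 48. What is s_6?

3142

Build the table forward from the leading diagonal:
Fourth differences: 48  48  48  48  48  48
Third differences: 138  186  234  282  330  378
Second differences: 134  272  458  692  974  1304
First differences: 40  174  446  904  1596  2570
s: -18  22  196  642  1546  3142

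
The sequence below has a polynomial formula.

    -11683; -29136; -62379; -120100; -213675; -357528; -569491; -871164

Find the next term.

-1288275

D1: -17453  -33243  -57721  -93575  -143853  -211963  -301673
D2: -15790  -24478  -35854  -50278  -68110  -89710
D3: -8688  -11376  -14424  -17832  -21600
D4: -2688  -3048  -3408  -3768
D5: -360  -360  -360
Constant fifth difference = -360, so extend:
-3768 − 360 = -4128;  -21600 − 4128 = -25728;  -89710 − 25728 = -115438;  -301673 − 115438 = -417111;  -871164 − 417111 = -1288275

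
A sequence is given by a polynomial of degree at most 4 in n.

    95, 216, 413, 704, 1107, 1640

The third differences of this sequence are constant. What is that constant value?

18

First differences: 121, 197, 291, 403, 533
Second differences: 76, 94, 112, 130
Third differences: 18, 18, 18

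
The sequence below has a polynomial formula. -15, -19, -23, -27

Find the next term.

D1: -4  -4  -4
The first differences are constant (-4).
-27 − 4 = -31

-31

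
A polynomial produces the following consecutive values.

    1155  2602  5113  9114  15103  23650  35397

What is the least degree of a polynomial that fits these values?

4

D1: 1447, 2511, 4001, 5989, 8547, 11747
D2: 1064, 1490, 1988, 2558, 3200
D3: 426, 498, 570, 642
D4: 72, 72, 72
The fourth differences are constant, so the polynomial has degree 4.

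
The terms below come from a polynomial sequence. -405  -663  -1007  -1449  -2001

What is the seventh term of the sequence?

-258 , -344 , -442 , -552
-86 , -98 , -110
-12 , -12
Third differences constant at -12.
-110 − 12 = -122;  -552 − 122 = -674;  -2001 − 674 = -2675
-122 − 12 = -134;  -674 − 134 = -808;  -2675 − 808 = -3483

-3483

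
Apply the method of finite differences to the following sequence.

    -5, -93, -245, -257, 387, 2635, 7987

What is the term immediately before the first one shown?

7

D1: -88, -152, -12, 644, 2248, 5352
D2: -64, 140, 656, 1604, 3104
D3: 204, 516, 948, 1500
D4: 312, 432, 552
D5: 120, 120
The fifth differences are constant at 120.
Work back: 312 − 120 = 192;  204 − 192 = 12;  -64 − 12 = -76;  -88 + 76 = -12;  -5 + 12 = 7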